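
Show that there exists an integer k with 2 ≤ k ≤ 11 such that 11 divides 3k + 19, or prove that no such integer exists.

No, no such integer k in that range exists.

For k = 2, 3, …, 11 the values of 3k + 19 modulo 11 are 3, 6, 9, 1, 4, 7, 10, 2, 5, 8 respectively.
Since 0 is absent from this list, 11 ∤ 3k + 19 for every k with 2 ≤ k ≤ 11.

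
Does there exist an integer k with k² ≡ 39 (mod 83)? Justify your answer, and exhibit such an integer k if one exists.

83 is prime, so by Euler's criterion 39 is a square mod 83 iff 39^((83−1)/2) = 39^41 ≡ 1 (mod 83).
Repeated squaring mod 83: 39^2 = 1521 ≡ 27; 39^4 ≡ 27² = 729 ≡ 65; 39^8 ≡ 65² = 4225 ≡ 75; 39^16 ≡ 75² = 5625 ≡ 64; 39^32 ≡ 64² = 4096 ≡ 29.
Since 41 = 32 + 8 + 1, 39^41 ≡ 29 · 75 · 39; multiplying out mod 83: 29·75 = 2175 ≡ 17, then 17·39 = 663 ≡ 82. Thus 39^41 ≡ 82 ≡ −1 (mod 83).
By Euler's criterion 39 is a quadratic non-residue mod 83: no k satisfies k² ≡ 39 (mod 83).

There is no such integer.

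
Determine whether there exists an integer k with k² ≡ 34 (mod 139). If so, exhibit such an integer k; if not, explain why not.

Take k = 112. Then 112² = 12544 = 90·139 + 34, so 112² ≡ 34 (mod 139).

k = 112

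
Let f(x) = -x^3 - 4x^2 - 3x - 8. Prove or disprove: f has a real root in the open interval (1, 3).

No such root exists.

f(1) = -16 and f(3) = -80, both negative, so a sign-change argument is unavailable; we show f keeps this sign on the whole interval.
Shift to the endpoint 1: with x = 1 + u (0 < u < 2), one computes f(1 + u) = -u^3 - 7u^2 - 14u - 16.
The nonzero coefficients here are all negative, so for u > 0 every term is negative (or zero), and the constant term -16 is strictly negative.
So f is strictly negative on (1, 3); no root exists in the interval.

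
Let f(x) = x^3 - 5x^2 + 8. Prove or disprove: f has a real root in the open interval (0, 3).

f(0) = 8 and f(3) = -10, which have opposite signs.
Since f is a polynomial it is continuous on [0, 3].
By the Intermediate Value Theorem f must vanish at some point of (0, 3).

Such a root exists.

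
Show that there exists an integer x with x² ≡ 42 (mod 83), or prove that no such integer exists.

No such integer exists.

83 is prime, so by Euler's criterion 42 is a square mod 83 iff 42^((83−1)/2) = 42^41 ≡ 1 (mod 83).
Repeated squaring mod 83: 42^2 = 1764 ≡ 21; 42^4 ≡ 21² = 441 ≡ 26; 42^8 ≡ 26² = 676 ≡ 12; 42^16 ≡ 12² = 144 ≡ 61; 42^32 ≡ 61² = 3721 ≡ 69.
Since 41 = 32 + 8 + 1, 42^41 ≡ 69 · 12 · 42; multiplying out mod 83: 69·12 = 828 ≡ 81, then 81·42 = 3402 ≡ 82. Thus 42^41 ≡ 82 ≡ −1 (mod 83).
The value −1 means 42 is a non-residue modulo 83, so x² ≡ 42 (mod 83) is impossible.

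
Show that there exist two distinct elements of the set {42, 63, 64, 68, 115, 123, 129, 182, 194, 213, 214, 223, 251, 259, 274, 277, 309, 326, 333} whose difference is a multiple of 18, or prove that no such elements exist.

Reduce each element mod 18: 42↦6, 63↦9, 64↦10, 68↦14, 115↦7, 123↦15, 129↦3, 182↦2, 194↦14, 213↦15, 214↦16, 223↦7, 251↦17, 259↦7, 274↦4, 277↦7, 309↦3, 326↦2, 333↦9. The residue 9 repeats (at 63 and 333), and 333 − 63 = 270 = 15·18.

63 and 333 are such a pair.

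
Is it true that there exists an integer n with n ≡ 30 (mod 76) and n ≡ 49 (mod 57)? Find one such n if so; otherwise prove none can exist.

gcd(76, 57) = 19. A simultaneous solution exists iff 30 ≡ 49 (mod 19); here 30 mod 19 = 11 = 49 mod 19, so it does.
Step through n = 30, 30 + 76, 30 + 2·76, …: the values 30, 106 reduce mod 57 to 30, 49. The value 106 hits 49.
Verify: 106 = 1·76 + 30 and 106 = 1·57 + 49. ✓

n = 106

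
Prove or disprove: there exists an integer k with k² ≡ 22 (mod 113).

k = 19

Take k = 19. Then 19² = 361 = 3·113 + 22, so 19² ≡ 22 (mod 113).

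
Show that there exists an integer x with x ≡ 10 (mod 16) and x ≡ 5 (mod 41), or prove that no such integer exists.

x = 538

Since 16 and 41 share no common factor, CRT says the pair of congruences has a solution (unique mod 656).
Write x = 10 + 16t and require 10 + 16t ≡ 5 (mod 41), i.e. 16t ≡ 36 (mod 41).
Since 16·18 = 288 = 7·41 + 1, the inverse of 16 mod 41 is 18.
Therefore t ≡ 18·36 = 648 ≡ 33 (mod 41).
With t = 33: x = 10 + 16·33 = 538.
Indeed 538 ≡ 10 (mod 16) and 538 ≡ 5 (mod 41).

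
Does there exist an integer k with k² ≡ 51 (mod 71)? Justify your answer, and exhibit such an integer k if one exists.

No such integer exists.

71 is prime, so by Euler's criterion 51 is a square mod 71 iff 51^((71−1)/2) = 51^35 ≡ 1 (mod 71).
Squaring successively (mod 71): 51^2 = 2601 ≡ 45; 51^4 ≡ 45² = 2025 ≡ 37; 51^8 ≡ 37² = 1369 ≡ 20; 51^16 ≡ 20² = 400 ≡ 45; 51^32 ≡ 45² = 2025 ≡ 37.
Since 35 = 32 + 2 + 1, 51^35 ≡ 37 · 45 · 51; multiplying out mod 71: 37·45 = 1665 ≡ 32, then 32·51 = 1632 ≡ 70. Thus 51^35 ≡ 70 ≡ −1 (mod 71).
By Euler's criterion 51 is a quadratic non-residue mod 71: no k satisfies k² ≡ 51 (mod 71).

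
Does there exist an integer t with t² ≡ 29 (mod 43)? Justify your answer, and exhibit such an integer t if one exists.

There is no such integer.

43 is prime, so by Euler's criterion 29 is a square mod 43 iff 29^((43−1)/2) = 29^21 ≡ 1 (mod 43).
Squaring successively (mod 43): 29^2 = 841 ≡ 24; 29^4 ≡ 24² = 576 ≡ 17; 29^8 ≡ 17² = 289 ≡ 31; 29^16 ≡ 31² = 961 ≡ 15.
Since 21 = 16 + 4 + 1, 29^21 ≡ 15 · 17 · 29; multiplying out mod 43: 15·17 = 255 ≡ 40, then 40·29 = 1160 ≡ 42. Thus 29^21 ≡ 42 ≡ −1 (mod 43).
The value −1 means 29 is a non-residue modulo 43, so t² ≡ 29 (mod 43) is impossible.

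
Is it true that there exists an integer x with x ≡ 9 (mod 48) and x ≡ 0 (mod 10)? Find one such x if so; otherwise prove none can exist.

There is no such integer.

Both moduli are multiples of 2 = gcd(48, 10), so any solution would satisfy x ≡ 9 and x ≡ 0 modulo 2 simultaneously.
These are incompatible: 9 − 0 = 9 is not divisible by 2.
So no integer satisfies both congruences.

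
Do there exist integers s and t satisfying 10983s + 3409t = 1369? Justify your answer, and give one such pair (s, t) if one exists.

Both 10983 and 3409 are divisible by gcd(10983, 3409) = 7, hence so is any combination 10983s + 3409t.
However 1369 leaves remainder 4 on division by 7.
Therefore 10983s + 3409t = 1369 has no solution in integers.

No, no such integers exist.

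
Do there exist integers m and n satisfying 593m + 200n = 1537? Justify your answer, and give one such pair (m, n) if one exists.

593 and 200 are coprime, so 593m + 200n ranges over all of ℤ.
Dividing repeatedly: 593 = 2·200 + 193, 200 = 1·193 + 7, 193 = 27·7 + 4, 7 = 1·4 + 3, 4 = 1·3 + 1, 3 = 3·1 + 0.
Back-substituting, 1 = 4 − 1·3 = 4 − (7 − 1·4) = −7 + 2·4 = −7 + 2·(193 − 27·7) = 2·193 − 55·7 = 2·193 − 55·(200 − 1·193) = −55·200 + 57·193 = −55·200 + 57·(593 − 2·200) = 57·593 − 169·200; that is, 593·57 + 200·(-169) = 1.
Multiplying through by 1537: m = 57·1537 = 87609, n = (-169)·1537 = -259753 is a solution.
Subtracting 438·200 from m and adding 438·593 to n gives the tidier solution (9, -19).
Check: 593·9 + 200·(-19) = 5337 − 3800 = 1537. ✓

m = 9, n = -19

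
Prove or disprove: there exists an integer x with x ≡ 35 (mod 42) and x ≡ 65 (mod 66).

x = 329

Here gcd(42, 66) = 6, and both 35 and 65 leave remainder 5 mod 6, so the system is consistent.
List candidates x ≡ 35 (mod 42): 35, 77, 119, 161, 203, 245, 287, 329. Modulo 66 these are 35, 11, 53, 29, 5, 47, 23, 65; 329 gives 65 as required.
Verify: 329 = 7·42 + 35 and 329 = 4·66 + 65. ✓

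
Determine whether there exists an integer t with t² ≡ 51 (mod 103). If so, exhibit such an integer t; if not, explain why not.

No, no such integer exists.

103 is prime, so by Euler's criterion 51 is a square mod 103 iff 51^((103−1)/2) = 51^51 ≡ 1 (mod 103).
Squaring successively (mod 103): 51^2 = 2601 ≡ 26; 51^4 ≡ 26² = 676 ≡ 58; 51^8 ≡ 58² = 3364 ≡ 68; 51^16 ≡ 68² = 4624 ≡ 92; 51^32 ≡ 92² = 8464 ≡ 18.
Since 51 = 32 + 16 + 2 + 1, 51^51 ≡ 18 · 92 · 26 · 51; multiplying out mod 103: 18·92 = 1656 ≡ 8, then 8·26 = 208 ≡ 2, then 2·51 = 102 ≡ 102. Thus 51^51 ≡ 102 ≡ −1 (mod 103).
The value −1 means 51 is a non-residue modulo 103, so t² ≡ 51 (mod 103) is impossible.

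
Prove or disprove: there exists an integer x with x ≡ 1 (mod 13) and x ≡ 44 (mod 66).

The moduli 13 and 66 are coprime, so by the Chinese Remainder Theorem a unique solution modulo 858 exists.
Write x = 1 + 13t and require 1 + 13t ≡ 44 (mod 66), i.e. 13t ≡ 43 (mod 66).
Note 13·61 = 793 ≡ 1 (mod 66) (as 793 − 1 = 12·66), so 13⁻¹ ≡ 61.
Multiplying by 61: t ≡ 61·43 = 2623 ≡ 49 (mod 66).
Taking t = 49 gives x = 1 + 13·49 = 638.
Check: 638 mod 13 = 1, 638 mod 66 = 44. ✓

x = 638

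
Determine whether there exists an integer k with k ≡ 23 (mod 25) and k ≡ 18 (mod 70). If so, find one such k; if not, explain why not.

Here gcd(25, 70) = 5, and both 23 and 18 leave remainder 3 mod 5, so the system is consistent.
Write k = 23 + 25t. Then 25t ≡ 18 − 23 ≡ 65 (mod 70); dividing through by 5 gives 5t ≡ 13 (mod 14).
To invert 5 modulo 14: 14 = 2·5 + 4, 5 = 1·4 + 1, 4 = 4·1 + 0, and unwinding, 1 = 5 − 1·4 = 5 − (14 − 2·5) = −14 + 3·5. Thus 5⁻¹ ≡ 3 (mod 14).
Multiplying by 3: t ≡ 3·13 = 39 ≡ 11 (mod 14).
Then k = 23 + 25·11 = 298.
Check: 298 mod 25 = 23, 298 mod 70 = 18. ✓

k = 298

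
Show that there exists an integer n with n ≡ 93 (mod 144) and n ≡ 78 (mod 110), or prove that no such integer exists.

There is no such integer.

gcd(144, 110) = 2. If n ≡ 93 (mod 144) and n ≡ 78 (mod 110), then n ≡ 93 (mod 2) and n ≡ 78 (mod 2).
However 93 ≡ 1 and 78 ≡ 0 (mod 2), and 1 ≠ 0.
Therefore no such n exists.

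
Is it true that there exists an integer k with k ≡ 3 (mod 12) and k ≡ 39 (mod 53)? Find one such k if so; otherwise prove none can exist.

k = 39

gcd(12, 53) = 1, so the Chinese Remainder Theorem guarantees exactly one residue class mod 636 satisfying both.
Write k = 3 + 12t and require 3 + 12t ≡ 39 (mod 53), i.e. 12t ≡ 36 (mod 53).
To invert 12 modulo 53: 53 = 4·12 + 5, 12 = 2·5 + 2, 5 = 2·2 + 1, 2 = 2·1 + 0, and unwinding, 1 = 5 − 2·2 = 5 − 2·(12 − 2·5) = −2·12 + 5·5 = −2·12 + 5·(53 − 4·12) = 5·53 − 22·12. Thus 12⁻¹ ≡ -22 ≡ 31 (mod 53).
Therefore t ≡ 31·36 = 1116 ≡ 3 (mod 53).
Taking t = 3 gives k = 3 + 12·3 = 39.
Indeed 39 ≡ 3 (mod 12) and 39 ≡ 39 (mod 53).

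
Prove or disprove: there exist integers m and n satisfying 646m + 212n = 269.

There are no such integers.

Both 646 and 212 are divisible by gcd(646, 212) = 2, hence so is any combination 646m + 212n.
But 269 = 2·134 + 1, so 2 ∤ 269.
So the equation is unsolvable over ℤ.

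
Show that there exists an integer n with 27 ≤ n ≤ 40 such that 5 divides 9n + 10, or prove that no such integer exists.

Try n = 30: 9·30 + 10 = 280 = 56·5, which is divisible by 5.

n = 30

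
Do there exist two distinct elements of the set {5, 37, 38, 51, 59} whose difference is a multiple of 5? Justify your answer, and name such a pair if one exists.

There is no such pair.

Residues mod 5: 5↦0, 37↦2, 38↦3, 51↦1, 59↦4.
No residue repeats among the 5 elements, so no pair has difference ≡ 0 (mod 5).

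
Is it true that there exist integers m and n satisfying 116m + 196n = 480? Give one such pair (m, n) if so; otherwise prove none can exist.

Since gcd(116, 196) = 4 and 480 = 4·120, Bézout's identity guarantees a solution.
Dividing through by 4 reduces the equation to 29m + 49n = 120.
Run the Euclidean algorithm on 49 and 29: 49 = 1·29 + 20, 29 = 1·20 + 9, 20 = 2·9 + 2, 9 = 4·2 + 1, 2 = 2·1 + 0.
Unwinding: 1 = 9 − 4·2 = 9 − 4·(20 − 2·9) = −4·20 + 9·9 = −4·20 + 9·(29 − 1·20) = 9·29 − 13·20 = 9·29 − 13·(49 − 1·29) = −13·49 + 22·29, i.e. 29·22 + 49·(-13) = 1.
Multiplying through by 120: m = 22·120 = 2640, n = (-13)·120 = -1560 is a solution.
Subtracting 53·49 from m and adding 53·29 to n gives the tidier solution (43, -23).
Indeed 116·43 + 196·(-23) = 4988 − 4508 = 480.

m = 43, n = -23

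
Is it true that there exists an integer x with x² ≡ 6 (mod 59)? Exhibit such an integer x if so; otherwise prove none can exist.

No, no such integer exists.

59 is prime, so by Euler's criterion 6 is a square mod 59 iff 6^((59−1)/2) = 6^29 ≡ 1 (mod 59).
Squaring successively (mod 59): 6^2 = 36 ≡ 36; 6^4 ≡ 36² = 1296 ≡ 57; 6^8 ≡ 57² = 3249 ≡ 4; 6^16 ≡ 4² = 16 ≡ 16.
Since 29 = 16 + 8 + 4 + 1, 6^29 ≡ 16 · 4 · 57 · 6; multiplying out mod 59: 16·4 = 64 ≡ 5, then 5·57 = 285 ≡ 49, then 49·6 = 294 ≡ 58. Thus 6^29 ≡ 58 ≡ −1 (mod 59).
By Euler's criterion 6 is a quadratic non-residue mod 59: no x satisfies x² ≡ 6 (mod 59).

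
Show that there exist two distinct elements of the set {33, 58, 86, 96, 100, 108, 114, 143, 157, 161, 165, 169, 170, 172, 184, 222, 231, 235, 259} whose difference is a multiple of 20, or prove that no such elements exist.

Reduce each element modulo 20: 33↦13, 58↦18, 86↦6, 96↦16, 100↦0, 108↦8, 114↦14, 143↦3, 157↦17, 161↦1, 165↦5, 169↦9, 170↦10, 172↦12, 184↦4, 222↦2, 231↦11, 235↦15, 259↦19.
All 19 residues are distinct, so no two elements differ by a multiple of 20.

No such pair exists.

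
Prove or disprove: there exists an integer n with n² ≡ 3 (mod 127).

No such integer exists.

127 is prime, so by Euler's criterion 3 is a square mod 127 iff 3^((127−1)/2) = 3^63 ≡ 1 (mod 127).
Repeated squaring mod 127: 3^2 = 9 ≡ 9; 3^4 ≡ 9² = 81 ≡ 81; 3^8 ≡ 81² = 6561 ≡ 84; 3^16 ≡ 84² = 7056 ≡ 71; 3^32 ≡ 71² = 5041 ≡ 88.
Since 63 = 32 + 16 + 8 + 4 + 2 + 1, 3^63 ≡ 88 · 71 · 84 · 81 · 9 · 3; multiplying out mod 127: 88·71 = 6248 ≡ 25, then 25·84 = 2100 ≡ 68, then 68·81 = 5508 ≡ 47, then 47·9 = 423 ≡ 42, then 42·3 = 126 ≡ 126. Thus 3^63 ≡ 126 ≡ −1 (mod 127).
By Euler's criterion 3 is a quadratic non-residue mod 127: no n satisfies n² ≡ 3 (mod 127).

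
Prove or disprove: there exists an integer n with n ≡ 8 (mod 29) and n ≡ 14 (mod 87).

gcd(29, 87) = 29. If n ≡ 8 (mod 29) and n ≡ 14 (mod 87), then n ≡ 8 (mod 29) and n ≡ 14 (mod 29).
But 8 mod 29 = 8 while 14 mod 29 = 14, a contradiction.
Hence the system has no solution.

No such integer exists.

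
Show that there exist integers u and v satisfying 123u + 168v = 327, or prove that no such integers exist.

Since gcd(123, 168) = 3 and 327 = 3·109, Bézout's identity guarantees a solution.
Dividing through by 3 reduces the equation to 41u + 56v = 109.
Run the Euclidean algorithm on 56 and 41: 56 = 1·41 + 15, 41 = 2·15 + 11, 15 = 1·11 + 4, 11 = 2·4 + 3, 4 = 1·3 + 1, 3 = 3·1 + 0.
Unwinding: 1 = 4 − 1·3 = 4 − (11 − 2·4) = −11 + 3·4 = −11 + 3·(15 − 1·11) = 3·15 − 4·11 = 3·15 − 4·(41 − 2·15) = −4·41 + 11·15 = −4·41 + 11·(56 − 1·41) = 11·56 − 15·41, i.e. 41·(-15) + 56·11 = 1.
Multiplying through by 109: u = (-15)·109 = -1635, v = 11·109 = 1199 is a solution.
Adding 30·56 to u and subtracting 30·41 from v gives the tidier solution (45, -31).
Indeed 123·45 + 168·(-31) = 5535 − 5208 = 327.

u = 45, v = -31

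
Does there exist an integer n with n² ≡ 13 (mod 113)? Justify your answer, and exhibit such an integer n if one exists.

n = 37 works: 37² = 1369, and 1369 − 13 = 1356 = 12·113.

n = 37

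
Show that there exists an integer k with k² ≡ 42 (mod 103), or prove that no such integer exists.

103 is prime, so by Euler's criterion 42 is a square mod 103 iff 42^((103−1)/2) = 42^51 ≡ 1 (mod 103).
Repeated squaring mod 103: 42^2 = 1764 ≡ 13; 42^4 ≡ 13² = 169 ≡ 66; 42^8 ≡ 66² = 4356 ≡ 30; 42^16 ≡ 30² = 900 ≡ 76; 42^32 ≡ 76² = 5776 ≡ 8.
Since 51 = 32 + 16 + 2 + 1, 42^51 ≡ 8 · 76 · 13 · 42; multiplying out mod 103: 8·76 = 608 ≡ 93, then 93·13 = 1209 ≡ 76, then 76·42 = 3192 ≡ 102. Thus 42^51 ≡ 102 ≡ −1 (mod 103).
By Euler's criterion 42 is a quadratic non-residue mod 103: no k satisfies k² ≡ 42 (mod 103).

No such integer exists.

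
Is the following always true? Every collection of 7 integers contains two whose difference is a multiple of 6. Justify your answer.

True.

Each integer lies in one of the 6 residue classes modulo 6.
Placing 7 integers into 6 classes, some class receives at least two — say a and b.
Equal remainders mean a − b ≡ 0 (mod 6), so 6 divides their difference.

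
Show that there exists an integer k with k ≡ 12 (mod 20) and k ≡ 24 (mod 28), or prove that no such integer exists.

k = 52

gcd(20, 28) = 4. A simultaneous solution exists iff 12 ≡ 24 (mod 4); here 12 mod 4 = 0 = 24 mod 4, so it does.
Step through k = 12, 12 + 20, 12 + 2·20, …: the values 12, 32, 52 reduce mod 28 to 12, 4, 24. The value 52 hits 24.
Indeed 52 ≡ 12 (mod 20) and 52 ≡ 24 (mod 28).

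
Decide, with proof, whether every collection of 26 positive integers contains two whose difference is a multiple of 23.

There are exactly 23 possible remainders on division by 23.
With 26 integers and only 23 classes, the pigeonhole principle forces two of them, say a and b, into the same class.
Equal remainders mean a − b ≡ 0 (mod 23), so 23 divides their difference.

True.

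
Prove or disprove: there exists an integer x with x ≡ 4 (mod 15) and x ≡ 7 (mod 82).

The moduli 15 and 82 are coprime, so by the Chinese Remainder Theorem a unique solution modulo 1230 exists.
Any solution of the first congruence is x = 4 + 15t; substituting into the second, 15t ≡ 7 − 4 ≡ 3 (mod 82).
Invert 15 mod 82 by the Euclidean algorithm: 82 = 5·15 + 7, 15 = 2·7 + 1, 7 = 7·1 + 0; back-substituting, 1 = 15 − 2·7 = 15 − 2·(82 − 5·15) = −2·82 + 11·15. Hence 15·11 ≡ 1, so 15⁻¹ ≡ 11 (mod 82).
Therefore t ≡ 11·3 = 33 (mod 82).
Taking t = 33 gives x = 4 + 15·33 = 499.
Indeed 499 ≡ 4 (mod 15) and 499 ≡ 7 (mod 82).

x = 499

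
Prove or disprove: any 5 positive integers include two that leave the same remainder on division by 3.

Yes, this is always true.

Partition the integers by their residue mod 3; there are 3 classes.
Since 5 > 3, two of the 5 integers must share a residue class by the pigeonhole principle; call them a and b.
That is, a and b leave the same remainder on division by 3, as claimed.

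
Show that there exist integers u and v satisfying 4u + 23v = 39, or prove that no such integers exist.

Since gcd(4, 23) = 1, every integer is an integer combination of 4 and 23.
Run the Euclidean algorithm on 23 and 4: 23 = 5·4 + 3, 4 = 1·3 + 1, 3 = 3·1 + 0.
Unwinding: 1 = 4 − 1·3 = 4 − (23 − 5·4) = −23 + 6·4, i.e. 4·6 + 23·(-1) = 1.
Multiplying through by 39: u = 6·39 = 234, v = (-1)·39 = -39 is a solution.
Subtracting 10·23 from u and adding 10·4 to v gives the tidier solution (4, 1).
Indeed 4·4 + 23·1 = 16 + 23 = 39.

u = 4, v = 1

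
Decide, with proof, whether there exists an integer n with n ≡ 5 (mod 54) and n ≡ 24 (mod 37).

The moduli 54 and 37 are coprime, so by the Chinese Remainder Theorem a unique solution modulo 1998 exists.
Write n = 5 + 54t and require 5 + 54t ≡ 24 (mod 37), i.e. 54t ≡ 19 (mod 37).
54 ≡ 17 (mod 37), so this reads 17t ≡ 19 (mod 37). Since 17·24 = 408 = 11·37 + 1, the inverse of 17 mod 37 is 24.
Therefore t ≡ 24·19 = 456 ≡ 12 (mod 37).
With t = 12: n = 5 + 54·12 = 653.
Indeed 653 ≡ 5 (mod 54) and 653 ≡ 24 (mod 37).

n = 653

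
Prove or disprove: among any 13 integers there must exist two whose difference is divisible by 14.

Try 13 consecutive integers, 46, 47, …, 58. Their remainders mod 14 are 4, 5, 6, 7, 8, 9, 10, 11, 12, 13, 0, 1, 2 — pairwise different, as any 13 ≤ 14 consecutive integers have distinct residues.
Any two of them differ by at most 12 < 14 and by at least 1, so no difference is a multiple of 14.

No, the set {46, 47, 48, 49, 50, 51, 52, 53, 54, 55, 56, 57, 58} is a counterexample.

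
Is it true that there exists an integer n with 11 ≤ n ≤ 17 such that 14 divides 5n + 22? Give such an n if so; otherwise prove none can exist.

There is no such integer n in that range.

For n = 11, 12, …, 17 the values of 5n + 22 modulo 14 are 7, 12, 3, 8, 13, 4, 9 respectively.
Since 0 is absent from this list, 14 ∤ 5n + 22 for every n with 11 ≤ n ≤ 17.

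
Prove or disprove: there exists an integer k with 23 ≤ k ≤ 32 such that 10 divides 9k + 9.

k = 29

For k = 23, 24, …, 28 the values 216, 225, 234, 243, 252, 261 are not multiples of 10. Try k = 29: 9·29 + 9 = 270 = 27·10, which is divisible by 10.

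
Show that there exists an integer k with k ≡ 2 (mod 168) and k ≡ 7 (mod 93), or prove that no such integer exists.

gcd(168, 93) = 3. If k ≡ 2 (mod 168) and k ≡ 7 (mod 93), then k ≡ 2 (mod 3) and k ≡ 7 (mod 3).
However 2 ≡ 2 and 7 ≡ 1 (mod 3), and 2 ≠ 1.
So no integer satisfies both congruences.

No such integer exists.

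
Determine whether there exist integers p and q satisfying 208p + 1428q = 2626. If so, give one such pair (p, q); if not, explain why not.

No such integers exist.

Both 208 and 1428 are divisible by gcd(208, 1428) = 4, hence so is any combination 208p + 1428q.
But 2626 = 4·656 + 2, so 4 ∤ 2626.
Hence no integers p, q satisfy the equation.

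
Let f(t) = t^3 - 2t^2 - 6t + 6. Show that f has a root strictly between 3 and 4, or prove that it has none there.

Such a root exists.

f(3) = -3 and f(4) = 14, which have opposite signs.
Since f is a polynomial it is continuous on [3, 4].
By the Intermediate Value Theorem, f takes the value 0 somewhere in the open interval.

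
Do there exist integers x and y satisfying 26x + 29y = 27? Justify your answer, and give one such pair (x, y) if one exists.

Since gcd(26, 29) = 1, every integer is an integer combination of 26 and 29.
Euclidean algorithm: 29 = 1·26 + 3, 26 = 8·3 + 2, 3 = 1·2 + 1, 2 = 2·1 + 0.
Unwinding: 1 = 3 − 1·2 = 3 − (26 − 8·3) = −26 + 9·3 = −26 + 9·(29 − 1·26) = 9·29 − 10·26, i.e. 26·(-10) + 29·9 = 1.
Times 27: 26·(-270) + 29·243 = 27, so (-270, 243) solves it.
Adding 10·29 to x and subtracting 10·26 from y gives the tidier solution (20, -17).
Indeed 26·20 + 29·(-17) = 520 − 493 = 27.

x = 20, y = -17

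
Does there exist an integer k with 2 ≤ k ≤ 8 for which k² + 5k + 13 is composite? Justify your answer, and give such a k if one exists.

k = 8

At k = 8: 8² + 5·8 + 13 = 117 = 3·39, which is composite.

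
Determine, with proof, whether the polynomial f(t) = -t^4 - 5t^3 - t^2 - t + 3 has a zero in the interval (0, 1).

f(0) = 3 and f(1) = -5, which have opposite signs.
Since f is a polynomial it is continuous on [0, 1].
By the Intermediate Value Theorem f must vanish at some point of (0, 1).

Yes, f has a root in the interval.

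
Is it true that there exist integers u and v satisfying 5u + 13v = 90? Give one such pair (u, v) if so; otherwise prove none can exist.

u = 5, v = 5

Since gcd(5, 13) = 1, every integer is an integer combination of 5 and 13.
Run the Euclidean algorithm on 13 and 5: 13 = 2·5 + 3, 5 = 1·3 + 2, 3 = 1·2 + 1, 2 = 2·1 + 0.
Unwinding: 1 = 3 − 1·2 = 3 − (5 − 1·3) = −5 + 2·3 = −5 + 2·(13 − 2·5) = 2·13 − 5·5, i.e. 5·(-5) + 13·2 = 1.
Multiplying through by 90: u = (-5)·90 = -450, v = 2·90 = 180 is a solution.
Adding 35·13 to u and subtracting 35·5 from v gives the tidier solution (5, 5).
Indeed 5·5 + 13·5 = 25 + 65 = 90.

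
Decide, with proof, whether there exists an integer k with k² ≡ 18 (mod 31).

k = 24 works: 24² = 576, and 576 − 18 = 558 = 18·31.

k = 24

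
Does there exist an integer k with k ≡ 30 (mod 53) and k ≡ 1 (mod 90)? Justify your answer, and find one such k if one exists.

Since 53 and 90 share no common factor, CRT says the pair of congruences has a solution (unique mod 4770).
Any solution of the first congruence is k = 30 + 53t; substituting into the second, 53t ≡ 1 − 30 ≡ 61 (mod 90).
Invert 53 mod 90 by the Euclidean algorithm: 90 = 1·53 + 37, 53 = 1·37 + 16, 37 = 2·16 + 5, 16 = 3·5 + 1, 5 = 5·1 + 0; back-substituting, 1 = 16 − 3·5 = 16 − 3·(37 − 2·16) = −3·37 + 7·16 = −3·37 + 7·(53 − 1·37) = 7·53 − 10·37 = 7·53 − 10·(90 − 1·53) = −10·90 + 17·53. Hence 53·17 ≡ 1, so 53⁻¹ ≡ 17 (mod 90).
Multiplying by 17: t ≡ 17·61 = 1037 ≡ 47 (mod 90).
Taking t = 47 gives k = 30 + 53·47 = 2521.
Check: 2521 mod 53 = 30, 2521 mod 90 = 1. ✓

k = 2521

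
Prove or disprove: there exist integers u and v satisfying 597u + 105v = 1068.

Every value of 597u + 105v is a multiple of gcd(597, 105) = 3; since 3 ∣ 1068, solutions exist.
Dividing through by 3 reduces the equation to 199u + 35v = 356.
Euclidean algorithm: 199 = 5·35 + 24, 35 = 1·24 + 11, 24 = 2·11 + 2, 11 = 5·2 + 1, 2 = 2·1 + 0.
Working back up the chain: 1 = 11 − 5·2 = 11 − 5·(24 − 2·11) = −5·24 + 11·11 = −5·24 + 11·(35 − 1·24) = 11·35 − 16·24 = 11·35 − 16·(199 − 5·35) = −16·199 + 91·35. So 199·(-16) + 35·91 = 1.
Multiplying through by 356: u = (-16)·356 = -5696, v = 91·356 = 32396 is a solution.
Adding 163·35 to u and subtracting 163·199 from v gives the tidier solution (9, -41).
Check: 597·9 + 105·(-41) = 5373 − 4305 = 1068. ✓

u = 9, v = -41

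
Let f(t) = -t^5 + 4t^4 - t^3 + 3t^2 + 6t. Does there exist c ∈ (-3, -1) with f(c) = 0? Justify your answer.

f(-3) = 603 and f(-1) = 3, both positive, so a sign-change argument is unavailable; we show f keeps this sign on the whole interval.
Substitute t = -1 − u, where 0 < u < 2 on the interval. Expanding, f(-1 − u) = u^5 + 9u^4 + 27u^3 + 40u^2 + 24u + 3.
The nonzero coefficients here are all positive, so for u > 0 every term is positive (or zero), and the constant term 3 is strictly positive.
Therefore f(t) > 0 throughout (-3, -1), and f has no zero there.

No such root exists.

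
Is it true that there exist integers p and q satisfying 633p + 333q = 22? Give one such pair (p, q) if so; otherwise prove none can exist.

No, no such integers exist.

Any value of 633p + 333q is a multiple of gcd(633, 333) = 3.
However 22 leaves remainder 1 on division by 3.
Hence no integers p, q satisfy the equation.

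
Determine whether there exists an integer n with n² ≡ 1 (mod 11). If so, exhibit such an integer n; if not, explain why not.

Take n = 10. Then 10² = 100 = 9·11 + 1, so 10² ≡ 1 (mod 11).

n = 10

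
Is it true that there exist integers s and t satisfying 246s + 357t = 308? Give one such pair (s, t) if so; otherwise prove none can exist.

Any value of 246s + 357t is a multiple of gcd(246, 357) = 3.
However 308 leaves remainder 2 on division by 3.
Therefore 246s + 357t = 308 has no solution in integers.

No, no such integers exist.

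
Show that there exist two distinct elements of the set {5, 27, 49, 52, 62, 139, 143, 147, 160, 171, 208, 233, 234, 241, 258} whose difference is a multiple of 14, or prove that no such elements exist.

27 mod 14 = 13 and 139 mod 14 = 13, so 139 − 27 = 112 = 8·14.

27 and 139 are such a pair.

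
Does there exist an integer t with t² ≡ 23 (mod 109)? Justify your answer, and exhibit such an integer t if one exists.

109 is prime, so by Euler's criterion 23 is a square mod 109 iff 23^((109−1)/2) = 23^54 ≡ 1 (mod 109).
Squaring successively (mod 109): 23^2 = 529 ≡ 93; 23^4 ≡ 93² = 8649 ≡ 38; 23^8 ≡ 38² = 1444 ≡ 27; 23^16 ≡ 27² = 729 ≡ 75; 23^32 ≡ 75² = 5625 ≡ 66.
Since 54 = 32 + 16 + 4 + 2, 23^54 ≡ 66 · 75 · 38 · 93; multiplying out mod 109: 66·75 = 4950 ≡ 45, then 45·38 = 1710 ≡ 75, then 75·93 = 6975 ≡ 108. Thus 23^54 ≡ 108 ≡ −1 (mod 109).
By Euler's criterion 23 is a quadratic non-residue mod 109: no t satisfies t² ≡ 23 (mod 109).

No such integer exists.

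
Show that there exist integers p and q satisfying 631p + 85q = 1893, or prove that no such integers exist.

631 and 85 are coprime, so 631p + 85q ranges over all of ℤ.
Euclidean algorithm: 631 = 7·85 + 36, 85 = 2·36 + 13, 36 = 2·13 + 10, 13 = 1·10 + 3, 10 = 3·3 + 1, 3 = 3·1 + 0.
Unwinding: 1 = 10 − 3·3 = 10 − 3·(13 − 1·10) = −3·13 + 4·10 = −3·13 + 4·(36 − 2·13) = 4·36 − 11·13 = 4·36 − 11·(85 − 2·36) = −11·85 + 26·36 = −11·85 + 26·(631 − 7·85) = 26·631 − 193·85, i.e. 631·26 + 85·(-193) = 1.
Scaling by 1893 gives the particular solution (p, q) = (49218, -365349).
Subtracting 579·85 from p and adding 579·631 to q gives the tidier solution (3, 0).
Indeed 631·3 + 85·0 = 1893 + 0 = 1893.

p = 3, q = 0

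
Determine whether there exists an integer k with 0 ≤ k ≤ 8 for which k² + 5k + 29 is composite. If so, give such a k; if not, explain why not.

At k = 4: 4² + 5·4 + 29 = 65 = 5·13, which is composite.

k = 4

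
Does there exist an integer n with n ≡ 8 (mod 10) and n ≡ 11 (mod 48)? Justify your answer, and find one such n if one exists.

No, no such integer exists.

Both moduli are multiples of 2 = gcd(10, 48), so any solution would satisfy n ≡ 8 and n ≡ 11 modulo 2 simultaneously.
However 8 ≡ 0 and 11 ≡ 1 (mod 2), and 0 ≠ 1.
Hence the system has no solution.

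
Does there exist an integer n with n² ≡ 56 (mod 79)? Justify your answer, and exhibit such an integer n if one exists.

79 is prime, so by Euler's criterion 56 is a square mod 79 iff 56^((79−1)/2) = 56^39 ≡ 1 (mod 79).
Repeated squaring mod 79: 56^2 = 3136 ≡ 55; 56^4 ≡ 55² = 3025 ≡ 23; 56^8 ≡ 23² = 529 ≡ 55; 56^16 ≡ 55² = 3025 ≡ 23; 56^32 ≡ 23² = 529 ≡ 55.
Since 39 = 32 + 4 + 2 + 1, 56^39 ≡ 55 · 23 · 55 · 56; multiplying out mod 79: 55·23 = 1265 ≡ 1, then 1·55 = 55 ≡ 55, then 55·56 = 3080 ≡ 78. Thus 56^39 ≡ 78 ≡ −1 (mod 79).
By Euler's criterion 56 is a quadratic non-residue mod 79: no n satisfies n² ≡ 56 (mod 79).

No such integer exists.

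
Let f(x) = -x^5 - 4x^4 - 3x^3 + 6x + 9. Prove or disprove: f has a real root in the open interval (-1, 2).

f(-1) = 3 and f(2) = -99, which have opposite signs.
f is continuous everywhere (it is a polynomial), in particular on [-1, 2].
By the Intermediate Value Theorem f must vanish at some point of (-1, 2).

Yes, f has a root in the interval.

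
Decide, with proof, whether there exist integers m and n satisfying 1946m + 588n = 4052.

No such integers exist.

Any value of 1946m + 588n is a multiple of gcd(1946, 588) = 14.
However 4052 leaves remainder 6 on division by 14.
Hence no integers m, n satisfy the equation.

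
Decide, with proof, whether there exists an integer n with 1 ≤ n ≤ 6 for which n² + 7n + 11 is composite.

n = 4

At n = 4: 4² + 7·4 + 11 = 55 = 5·11, which is composite.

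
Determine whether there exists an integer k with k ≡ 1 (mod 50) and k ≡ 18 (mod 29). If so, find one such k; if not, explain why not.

Since 50 and 29 share no common factor, CRT says the pair of congruences has a solution (unique mod 1450).
Write k = 1 + 50t and require 1 + 50t ≡ 18 (mod 29), i.e. 50t ≡ 17 (mod 29).
50 ≡ 21 (mod 29), so this reads 21t ≡ 17 (mod 29). Since 21·18 = 378 = 13·29 + 1, the inverse of 21 mod 29 is 18.
Multiplying by 18: t ≡ 18·17 = 306 ≡ 16 (mod 29).
With t = 16: k = 1 + 50·16 = 801.
Check: 801 mod 50 = 1, 801 mod 29 = 18. ✓

k = 801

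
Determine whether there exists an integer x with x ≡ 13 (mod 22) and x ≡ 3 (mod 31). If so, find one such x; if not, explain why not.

x = 189

gcd(22, 31) = 1, so the Chinese Remainder Theorem guarantees exactly one residue class mod 682 satisfying both.
Write x = 13 + 22t and require 13 + 22t ≡ 3 (mod 31), i.e. 22t ≡ 21 (mod 31).
To invert 22 modulo 31: 31 = 1·22 + 9, 22 = 2·9 + 4, 9 = 2·4 + 1, 4 = 4·1 + 0, and unwinding, 1 = 9 − 2·4 = 9 − 2·(22 − 2·9) = −2·22 + 5·9 = −2·22 + 5·(31 − 1·22) = 5·31 − 7·22. Thus 22⁻¹ ≡ -7 ≡ 24 (mod 31).
Multiplying by 24: t ≡ 24·21 = 504 ≡ 8 (mod 31).
Taking t = 8 gives x = 13 + 22·8 = 189.
Indeed 189 ≡ 13 (mod 22) and 189 ≡ 3 (mod 31).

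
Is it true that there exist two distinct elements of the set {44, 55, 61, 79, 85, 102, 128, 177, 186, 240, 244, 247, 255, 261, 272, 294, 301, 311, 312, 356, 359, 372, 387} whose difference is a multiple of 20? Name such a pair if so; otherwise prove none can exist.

44 mod 20 = 4 and 244 mod 20 = 4, so 244 − 44 = 200 = 10·20.

The pair (44, 244) works.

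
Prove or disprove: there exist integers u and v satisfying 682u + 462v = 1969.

No, no such integers exist.

gcd(682, 462) = 22, so every integer of the form 682u + 462v is a multiple of 22.
But 1969 is not a multiple of 22 (it leaves remainder 11).
So the equation is unsolvable over ℤ.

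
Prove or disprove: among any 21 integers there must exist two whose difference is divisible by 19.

Yes, this is always true.

Partition the integers by their residue mod 19; there are 19 classes.
With 21 integers and only 19 classes, the pigeonhole principle forces two of them, say a and b, into the same class.
Equal remainders mean a − b ≡ 0 (mod 19), so 19 divides their difference.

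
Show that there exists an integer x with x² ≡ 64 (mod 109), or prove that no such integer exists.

Take x = 101. Then 101² = 10201 = 93·109 + 64, so 101² ≡ 64 (mod 109).

x = 101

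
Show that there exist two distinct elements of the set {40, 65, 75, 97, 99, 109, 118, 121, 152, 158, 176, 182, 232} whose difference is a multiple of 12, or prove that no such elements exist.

Both 40 and 232 leave remainder 4 on division by 12; their difference 192 = 16·12 is a multiple of 12.

Yes: 40 and 232.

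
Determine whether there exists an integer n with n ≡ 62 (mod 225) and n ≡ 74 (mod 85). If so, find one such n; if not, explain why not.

gcd(225, 85) = 5. If n ≡ 62 (mod 225) and n ≡ 74 (mod 85), then n ≡ 62 (mod 5) and n ≡ 74 (mod 5).
These are incompatible: 62 − 74 = -12 is not divisible by 5.
Therefore no such n exists.

No, no such integer exists.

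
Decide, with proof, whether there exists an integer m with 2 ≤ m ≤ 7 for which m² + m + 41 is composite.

There is no such integer m in that range.

The values for m = 2, 3, …, 7 are 47, 53, 61, 71, 83, 97, and each of these is prime.
So no value in the range makes the expression composite.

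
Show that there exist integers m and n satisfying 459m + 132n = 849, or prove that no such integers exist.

m = 3, n = -4

Every value of 459m + 132n is a multiple of gcd(459, 132) = 3; since 3 ∣ 849, solutions exist.
Dividing through by 3 reduces the equation to 153m + 44n = 283.
Euclidean algorithm: 153 = 3·44 + 21, 44 = 2·21 + 2, 21 = 10·2 + 1, 2 = 2·1 + 0.
Unwinding: 1 = 21 − 10·2 = 21 − 10·(44 − 2·21) = −10·44 + 21·21 = −10·44 + 21·(153 − 3·44) = 21·153 − 73·44, i.e. 153·21 + 44·(-73) = 1.
Times 283: 153·5943 + 44·(-20659) = 283, so (5943, -20659) solves it.
Shifting by a multiple of (44, −153) keeps it a solution: m = 5943 − 135·44 = 3, n = -20659 + 135·153 = -4.
Indeed 459·3 + 132·(-4) = 1377 − 528 = 849.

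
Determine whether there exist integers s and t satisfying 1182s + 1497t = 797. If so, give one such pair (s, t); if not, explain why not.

Any value of 1182s + 1497t is a multiple of gcd(1182, 1497) = 3.
However 797 leaves remainder 2 on division by 3.
So the equation is unsolvable over ℤ.

There are no such integers.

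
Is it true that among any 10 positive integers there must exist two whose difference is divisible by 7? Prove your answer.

Yes, this is always true.

Each integer lies in one of the 7 residue classes modulo 7.
Placing 10 integers into 7 classes, some class receives at least two — say a and b.
Their difference a − b is then a multiple of 7.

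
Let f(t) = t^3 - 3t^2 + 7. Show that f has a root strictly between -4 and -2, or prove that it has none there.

f(-4) = -105 and f(-2) = -13, both negative, so a sign-change argument is unavailable; we show f keeps this sign on the whole interval.
Shift to the endpoint -2: with t = -2 − u (0 < u < 2), one computes f(-2 − u) = -u^3 - 9u^2 - 24u - 13.
The nonzero coefficients here are all negative, so for u > 0 every term is negative (or zero), and the constant term -13 is strictly negative.
So f is strictly negative on (-4, -2); no root exists in the interval.

f has no root in that interval.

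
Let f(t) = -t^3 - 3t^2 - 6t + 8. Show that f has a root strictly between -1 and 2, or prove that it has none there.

Yes, f has a root in the interval.

f(-1) = 12 and f(2) = -24, which have opposite signs.
f is continuous everywhere (it is a polynomial), in particular on [-1, 2].
By the Intermediate Value Theorem, f takes the value 0 somewhere in the open interval.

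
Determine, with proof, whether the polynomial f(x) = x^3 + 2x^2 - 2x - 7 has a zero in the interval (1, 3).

f(1) = -6 and f(3) = 32, which have opposite signs.
As a polynomial, f is continuous on every closed interval.
By the Intermediate Value Theorem, f takes the value 0 somewhere in the open interval.

Such a root exists.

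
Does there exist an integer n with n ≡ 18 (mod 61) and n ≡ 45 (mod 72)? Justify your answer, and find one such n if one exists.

n = 3861

gcd(61, 72) = 1, so the Chinese Remainder Theorem guarantees exactly one residue class mod 4392 satisfying both.
Write n = 18 + 61t and require 18 + 61t ≡ 45 (mod 72), i.e. 61t ≡ 27 (mod 72).
Note 61·13 = 793 ≡ 1 (mod 72) (as 793 − 1 = 11·72), so 61⁻¹ ≡ 13.
Multiplying by 13: t ≡ 13·27 = 351 ≡ 63 (mod 72).
Taking t = 63 gives n = 18 + 61·63 = 3861.
Indeed 3861 ≡ 18 (mod 61) and 3861 ≡ 45 (mod 72).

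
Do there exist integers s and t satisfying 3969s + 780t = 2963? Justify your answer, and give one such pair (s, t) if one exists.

No such integers exist.

Both 3969 and 780 are divisible by gcd(3969, 780) = 3, hence so is any combination 3969s + 780t.
But 2963 is not a multiple of 3 (it leaves remainder 2).
Hence no integers s, t satisfy the equation.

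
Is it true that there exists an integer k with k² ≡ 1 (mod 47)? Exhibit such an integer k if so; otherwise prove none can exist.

Take k = 1. Then 1² = 1, and since 0 ≤ 1 < 47 this is already reduced: 1² ≡ 1 (mod 47).

k = 1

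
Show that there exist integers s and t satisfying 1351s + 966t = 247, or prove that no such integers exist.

No, no such integers exist.

Any value of 1351s + 966t is a multiple of gcd(1351, 966) = 7.
However 247 leaves remainder 2 on division by 7.
Hence no integers s, t satisfy the equation.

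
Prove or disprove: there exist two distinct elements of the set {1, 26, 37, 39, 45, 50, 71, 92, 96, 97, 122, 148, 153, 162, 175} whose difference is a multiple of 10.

Yes: 1 and 71.

1 mod 10 = 1 and 71 mod 10 = 1, so 71 − 1 = 70 = 7·10.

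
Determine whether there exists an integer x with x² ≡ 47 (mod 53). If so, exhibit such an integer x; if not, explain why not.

x = 10

x = 10 works: 10² = 100, and 100 − 47 = 53 = 1·53.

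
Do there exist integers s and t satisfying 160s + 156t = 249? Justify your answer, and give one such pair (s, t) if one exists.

No, no such integers exist.

Any value of 160s + 156t is a multiple of gcd(160, 156) = 4.
But 249 is not a multiple of 4 (it leaves remainder 1).
Therefore 160s + 156t = 249 has no solution in integers.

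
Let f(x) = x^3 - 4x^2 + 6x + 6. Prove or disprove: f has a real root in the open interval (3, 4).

No such root exists.

Evaluate at the endpoints: f(3) = 15, f(4) = 30 — same sign (positive).
The derivative f'(x) = 3x^2 - 8x + 6 is a quadratic with discriminant (-8)² − 4·3·6 = -8 < 0; it never vanishes, so it is always positive (sign of the leading coefficient).
Hence f is strictly increasing on ℝ, and in particular on [3, 4]. A strictly monotone function with same-sign endpoint values stays positive on the whole interval, so f has no zero in (3, 4).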